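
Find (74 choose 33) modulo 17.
0

Using Lucas' theorem:
Write n=74 and k=33 in base 17:
n in base 17: [4, 6]
k in base 17: [1, 16]
C(74,33) mod 17 = ∏ C(n_i, k_i) mod 17
Digit binomials (mod 17): C(4,1) = 4; C(6,16) = 0 (k_i > n_i)
Product: 4 × 0 = 0 ≡ 0 (mod 17)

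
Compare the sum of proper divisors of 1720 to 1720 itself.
abundant

Proper divisors of 1720: sum = 1 + 2 + 4 + 5 + 8 + 10 + 20 + 40 + 43 + 86 + 172 + 215 + 344 + 430 + 860 = 2240
Since 2240 > 1720, 1720 is abundant.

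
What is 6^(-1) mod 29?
5

gcd(6, 29) = 1, so the inverse exists.
Extended Euclidean algorithm on (29, 6):
29 = 4 × 6 + 5  ⟹  5 = (1)·29 + (-4)·6
6 = 1 × 5 + 1  ⟹  1 = (-1)·29 + (5)·6
So (5)·6 ≡ 1 (mod 29), i.e. 6^(-1) ≡ 5 (mod 29).
Check: 6 × 5 = 30 ≡ 1 (mod 29)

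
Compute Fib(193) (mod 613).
572

Matrix identity: Q^n = [[F_(n+1), F_n], [F_n, F_(n-1)]] with Q = [[1,1],[1,0]].
n = 193 = 11000001₂. Square-and-multiply, entries mod 613:
Q^1 = [[1,1],[1,0]]
Q^3 = (Q^1)²·Q = [[3,2],[2,1]]
Q^6 = (Q^3)² = [[13,8],[8,5]]
Q^12 = (Q^6)² = [[233,144],[144,89]]
Q^24 = (Q^12)² = [[239,393],[393,459]]
Q^48 = (Q^24)² = [[85,303],[303,395]]
Q^96 = (Q^48)² = [[341,159],[159,182]]
Q^193 = (Q^96)²·Q = [[361,572],[572,402]]
F_193 mod 613 = Q^193[0][1] = 572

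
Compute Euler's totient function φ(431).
430

431 = 431
φ(n) = n × ∏(1 - 1/p) for each prime p dividing n
φ(431) = 431 × (1 - 1/431) = 430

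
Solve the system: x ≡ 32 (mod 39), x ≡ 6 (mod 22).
578

Using Chinese Remainder Theorem:
M = 39 × 22 = 858
M1 = 22, M2 = 39
y1 = 22^(-1) mod 39 = 16
y2 = 39^(-1) mod 22 = 13
x = (32×22×16 + 6×39×13) mod 858 = 578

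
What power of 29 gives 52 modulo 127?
98

Baby-step giant-step with step n = ⌈√127⌉ = 12.
Baby steps 29^j mod 127 (j:value) for j=0..11: 0:1, 1:29, 2:79, 3:5, 4:18, 5:14, 6:25, 7:90, 8:70, 9:125, 10:69, 11:96.
Giant-step multiplier: 29^(-12) ≡ 29^(126-12) = 29^114 ≡ 38 (mod 127).
Giant steps γ_i = 52·38^i mod 127: γ_0=52, γ_1=71, γ_2=31, γ_3=35, γ_4=60, γ_5=121, γ_6=26, γ_7=99, γ_8=79 (in table at j=2).
x = i·n + j = 8·12 + 2 = 98.
Check: 29^98 ≡ 52 (mod 127).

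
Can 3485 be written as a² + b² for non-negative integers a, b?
2² + 59² (a=2, b=59)

Factorization: 3485 = 5 × 17 × 41
By Fermat: n is sum of two squares iff every prime p ≡ 3 (mod 4) appears to even power.
All primes ≡ 3 (mod 4) appear to even power.
Search a = 0, 1, 2, … for 3485 - a² a perfect square: first hit at a = 2: 3485 - 4 = 3481 = 59².
3485 = 2² + 59² = 4 + 3481 ✓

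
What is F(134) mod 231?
113

Matrix identity: Q^n = [[F_(n+1), F_n], [F_n, F_(n-1)]] with Q = [[1,1],[1,0]].
n = 134 = 10000110₂. Square-and-multiply, entries mod 231:
Q^1 = [[1,1],[1,0]]
Q^2 = (Q^1)² = [[2,1],[1,1]]
Q^4 = (Q^2)² = [[5,3],[3,2]]
Q^8 = (Q^4)² = [[34,21],[21,13]]
Q^16 = (Q^8)² = [[211,63],[63,148]]
Q^33 = (Q^16)²·Q = [[190,211],[211,210]]
Q^67 = (Q^33)²·Q = [[87,2],[2,85]]
Q^134 = (Q^67)² = [[181,113],[113,68]]
F_134 mod 231 = Q^134[0][1] = 113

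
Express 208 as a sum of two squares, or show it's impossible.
8² + 12² (a=8, b=12)

Factorization: 208 = 2^4 × 13
By Fermat: n is sum of two squares iff every prime p ≡ 3 (mod 4) appears to even power.
All primes ≡ 3 (mod 4) appear to even power.
Search a = 0, 1, 2, … for 208 - a² a perfect square: first hit at a = 8: 208 - 64 = 144 = 12².
208 = 8² + 12² = 64 + 144 ✓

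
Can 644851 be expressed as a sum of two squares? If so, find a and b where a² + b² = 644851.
Not possible

Factorization: 644851 = 23^3 × 53
By Fermat: n is sum of two squares iff every prime p ≡ 3 (mod 4) appears to even power.
Prime(s) ≡ 3 (mod 4) with odd exponent: [(23, 3)]
Therefore 644851 cannot be expressed as a² + b².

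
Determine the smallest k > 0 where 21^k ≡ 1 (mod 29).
28

29 is prime, so ord(21) divides φ(29) = 28.
Divisors of 28: 1, 2, 4, 7, 14, 28.
Repeated squaring: 21^1 ≡ 21, 21^2 ≡ 6, 21^4 ≡ 7, 21^8 ≡ 20, 21^16 ≡ 23 (mod 29).
Test 21^d mod 29 for each divisor d in increasing order:
21^1 ≡ 21
21^2 ≡ 6
21^4 ≡ 7
21^7 = 21^4·21^2·21^1 ≡ 12
21^14 = 21^8·21^4·21^2 ≡ 28
21^28 = 21^16·21^8·21^4 ≡ 1  ← first divisor giving 1
The order is 28.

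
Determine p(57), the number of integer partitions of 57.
614154

p(n) counts ways to write n as a sum of positive integers (order ignored).
Euler's pentagonal recurrence: p(k) = p(k-1) + p(k-2) - p(k-5) - p(k-7) + p(k-12) + p(k-15) - ... (offsets j(3j∓1)/2, signs ++--, p(0)=1, p(<0)=0).
DP table for k = 0..56: p(0)=1, p(1)=1, p(2)=2, p(3)=3, p(4)=5, p(5)=7, p(6)=11, p(7)=15, p(8)=22, p(9)=30, p(10)=42, p(11)=56, p(12)=77, p(13)=101, p(14)=135, p(15)=176, p(16)=231, p(17)=297, p(18)=385, p(19)=490, p(20)=627, p(21)=792, p(22)=1002, p(23)=1255, p(24)=1575, p(25)=1958, p(26)=2436, p(27)=3010, p(28)=3718, p(29)=4565, p(30)=5604, p(31)=6842, p(32)=8349, p(33)=10143, p(34)=12310, p(35)=14883, p(36)=17977, p(37)=21637, p(38)=26015, p(39)=31185, p(40)=37338, p(41)=44583, p(42)=53174, p(43)=63261, p(44)=75175, p(45)=89134, p(46)=105558, p(47)=124754, p(48)=147273, p(49)=173525, p(50)=204226, p(51)=239943, p(52)=281589, p(53)=329931, p(54)=386155, p(55)=451276, p(56)=526823.
Final step: p(57) = p(56) + p(55) - p(52) - p(50) + p(45) + p(42) - p(35) - p(31) + p(22) + p(17) - p(6) - p(0)
= 526823 + 451276 - 281589 - 204226 + 89134 + 53174 - 14883 - 6842 + 1002 + 297 - 11 - 1
= 614154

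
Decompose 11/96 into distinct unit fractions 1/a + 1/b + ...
1/9 + 1/288

Greedy algorithm:
11/96: ceiling(96/11) = 9, use 1/9
1/288: ceiling(288/1) = 288, use 1/288
Result: 11/96 = 1/9 + 1/288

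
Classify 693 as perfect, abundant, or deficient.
deficient

Proper divisors of 693: sum = 1 + 3 + 7 + 9 + 11 + 21 + 33 + 63 + 77 + 99 + 231 = 555
Since 555 < 693, 693 is deficient.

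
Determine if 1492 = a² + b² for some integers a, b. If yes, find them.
14² + 36² (a=14, b=36)

Factorization: 1492 = 2^2 × 373
By Fermat: n is sum of two squares iff every prime p ≡ 3 (mod 4) appears to even power.
All primes ≡ 3 (mod 4) appear to even power.
Search a = 0, 1, 2, … for 1492 - a² a perfect square: first hit at a = 14: 1492 - 196 = 1296 = 36².
1492 = 14² + 36² = 196 + 1296 ✓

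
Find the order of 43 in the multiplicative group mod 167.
166

167 is prime, so ord(43) divides φ(167) = 166.
Divisors of 166: 1, 2, 83, 166.
Repeated squaring: 43^1 ≡ 43, 43^2 ≡ 12, 43^4 ≡ 144, 43^8 ≡ 28, 43^16 ≡ 116, 43^32 ≡ 96, 43^64 ≡ 31, 43^128 ≡ 126 (mod 167).
Test 43^d mod 167 for each divisor d in increasing order:
43^1 ≡ 43
43^2 ≡ 12
43^83 = 43^64·43^16·43^2·43^1 ≡ 166
43^166 = 43^128·43^32·43^4·43^2 ≡ 1  ← first divisor giving 1
The order is 166.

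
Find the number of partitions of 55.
451276

p(n) counts ways to write n as a sum of positive integers (order ignored).
Euler's pentagonal recurrence: p(k) = p(k-1) + p(k-2) - p(k-5) - p(k-7) + p(k-12) + p(k-15) - ... (offsets j(3j∓1)/2, signs ++--, p(0)=1, p(<0)=0).
DP table for k = 0..54: p(0)=1, p(1)=1, p(2)=2, p(3)=3, p(4)=5, p(5)=7, p(6)=11, p(7)=15, p(8)=22, p(9)=30, p(10)=42, p(11)=56, p(12)=77, p(13)=101, p(14)=135, p(15)=176, p(16)=231, p(17)=297, p(18)=385, p(19)=490, p(20)=627, p(21)=792, p(22)=1002, p(23)=1255, p(24)=1575, p(25)=1958, p(26)=2436, p(27)=3010, p(28)=3718, p(29)=4565, p(30)=5604, p(31)=6842, p(32)=8349, p(33)=10143, p(34)=12310, p(35)=14883, p(36)=17977, p(37)=21637, p(38)=26015, p(39)=31185, p(40)=37338, p(41)=44583, p(42)=53174, p(43)=63261, p(44)=75175, p(45)=89134, p(46)=105558, p(47)=124754, p(48)=147273, p(49)=173525, p(50)=204226, p(51)=239943, p(52)=281589, p(53)=329931, p(54)=386155.
Final step: p(55) = p(54) + p(53) - p(50) - p(48) + p(43) + p(40) - p(33) - p(29) + p(20) + p(15) - p(4)
= 386155 + 329931 - 204226 - 147273 + 63261 + 37338 - 10143 - 4565 + 627 + 176 - 5
= 451276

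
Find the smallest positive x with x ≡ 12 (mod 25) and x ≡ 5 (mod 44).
137

Using Chinese Remainder Theorem:
M = 25 × 44 = 1100
M1 = 44, M2 = 25
y1 = 44^(-1) mod 25 = 4
y2 = 25^(-1) mod 44 = 37
x = (12×44×4 + 5×25×37) mod 1100 = 137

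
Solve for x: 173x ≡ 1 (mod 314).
265

gcd(173, 314) = 1, so the inverse exists.
Extended Euclidean algorithm on (314, 173):
314 = 1 × 173 + 141  ⟹  141 = (1)·314 + (-1)·173
173 = 1 × 141 + 32  ⟹  32 = (-1)·314 + (2)·173
141 = 4 × 32 + 13  ⟹  13 = (5)·314 + (-9)·173
32 = 2 × 13 + 6  ⟹  6 = (-11)·314 + (20)·173
13 = 2 × 6 + 1  ⟹  1 = (27)·314 + (-49)·173
So (-49)·173 ≡ 1 (mod 314), i.e. 173^(-1) ≡ -49 ≡ 265 (mod 314).
Check: 173 × 265 = 45845 ≡ 1 (mod 314)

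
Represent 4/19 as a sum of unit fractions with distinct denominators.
1/5 + 1/95

Greedy algorithm:
4/19: ceiling(19/4) = 5, use 1/5
1/95: ceiling(95/1) = 95, use 1/95
Result: 4/19 = 1/5 + 1/95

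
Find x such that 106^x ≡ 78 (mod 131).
13

Baby-step giant-step with step n = ⌈√131⌉ = 12.
Baby steps 106^j mod 131 (j:value) for j=0..11: 0:1, 1:106, 2:101, 3:95, 4:114, 5:32, 6:117, 7:88, 8:27, 9:111, 10:107, 11:76.
Giant-step multiplier: 106^(-12) ≡ 106^(130-12) = 106^118 ≡ 129 (mod 131).
Giant steps γ_i = 78·129^i mod 131: γ_0=78, γ_1=106 (in table at j=1).
x = i·n + j = 1·12 + 1 = 13.
Check: 106^13 ≡ 78 (mod 131).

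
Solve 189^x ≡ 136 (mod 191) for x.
70

Baby-step giant-step with step n = ⌈√191⌉ = 14.
Baby steps 189^j mod 191 (j:value) for j=0..13: 0:1, 1:189, 2:4, 3:183, 4:16, 5:159, 6:64, 7:63, 8:65, 9:61, 10:69, 11:53, 12:85, 13:21.
Giant-step multiplier: 189^(-14) ≡ 189^(190-14) = 189^176 ≡ 50 (mod 191).
Giant steps γ_i = 136·50^i mod 191: γ_0=136, γ_1=115, γ_2=20, γ_3=45, γ_4=149, γ_5=1 (in table at j=0).
x = i·n + j = 5·14 + 0 = 70.
Check: 189^70 ≡ 136 (mod 191).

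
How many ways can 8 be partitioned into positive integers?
22

p(n) counts ways to write n as a sum of positive integers (order ignored).
Examples: 8; 7 + 1; 6 + 2; 6 + 1 + 1; 5 + 3; ... (22 total)
p(8) = 22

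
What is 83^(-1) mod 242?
35

gcd(83, 242) = 1, so the inverse exists.
Extended Euclidean algorithm on (242, 83):
242 = 2 × 83 + 76  ⟹  76 = (1)·242 + (-2)·83
83 = 1 × 76 + 7  ⟹  7 = (-1)·242 + (3)·83
76 = 10 × 7 + 6  ⟹  6 = (11)·242 + (-32)·83
7 = 1 × 6 + 1  ⟹  1 = (-12)·242 + (35)·83
So (35)·83 ≡ 1 (mod 242), i.e. 83^(-1) ≡ 35 (mod 242).
Check: 83 × 35 = 2905 ≡ 1 (mod 242)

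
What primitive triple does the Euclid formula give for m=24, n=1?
(575, 48, 577)

Euclid's formula: a = m² - n², b = 2mn, c = m² + n²
m = 24, n = 1
a = 24² - 1² = 576 - 1 = 575
b = 2 × 24 × 1 = 48
c = 24² + 1² = 576 + 1 = 577
Verification: 575² + 48² = 330625 + 2304 = 332929 = 577² ✓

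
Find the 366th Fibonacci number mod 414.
314

Matrix identity: Q^n = [[F_(n+1), F_n], [F_n, F_(n-1)]] with Q = [[1,1],[1,0]].
n = 366 = 101101110₂. Square-and-multiply, entries mod 414:
Q^1 = [[1,1],[1,0]]
Q^2 = (Q^1)² = [[2,1],[1,1]]
Q^5 = (Q^2)²·Q = [[8,5],[5,3]]
Q^11 = (Q^5)²·Q = [[144,89],[89,55]]
Q^22 = (Q^11)² = [[91,323],[323,182]]
Q^45 = (Q^22)²·Q = [[413,2],[2,411]]
Q^91 = (Q^45)²·Q = [[411,5],[5,406]]
Q^183 = (Q^91)²·Q = [[393,34],[34,359]]
Q^366 = (Q^183)² = [[355,314],[314,41]]
F_366 mod 414 = Q^366[0][1] = 314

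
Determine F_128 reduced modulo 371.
140

Matrix identity: Q^n = [[F_(n+1), F_n], [F_n, F_(n-1)]] with Q = [[1,1],[1,0]].
n = 128 = 10000000₂. Square-and-multiply, entries mod 371:
Q^1 = [[1,1],[1,0]]
Q^2 = (Q^1)² = [[2,1],[1,1]]
Q^4 = (Q^2)² = [[5,3],[3,2]]
Q^8 = (Q^4)² = [[34,21],[21,13]]
Q^16 = (Q^8)² = [[113,245],[245,239]]
Q^32 = (Q^16)² = [[78,168],[168,281]]
Q^64 = (Q^32)² = [[176,210],[210,337]]
Q^128 = (Q^64)² = [[134,140],[140,365]]
F_128 mod 371 = Q^128[0][1] = 140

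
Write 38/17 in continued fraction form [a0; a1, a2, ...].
[2; 4, 4]

Euclidean algorithm steps:
38 = 2 × 17 + 4
17 = 4 × 4 + 1
4 = 4 × 1 + 0
Continued fraction: [2; 4, 4]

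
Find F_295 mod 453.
307

Matrix identity: Q^n = [[F_(n+1), F_n], [F_n, F_(n-1)]] with Q = [[1,1],[1,0]].
n = 295 = 100100111₂. Square-and-multiply, entries mod 453:
Q^1 = [[1,1],[1,0]]
Q^2 = (Q^1)² = [[2,1],[1,1]]
Q^4 = (Q^2)² = [[5,3],[3,2]]
Q^9 = (Q^4)²·Q = [[55,34],[34,21]]
Q^18 = (Q^9)² = [[104,319],[319,238]]
Q^36 = (Q^18)² = [[233,378],[378,308]]
Q^73 = (Q^36)²·Q = [[313,118],[118,195]]
Q^147 = (Q^73)²·Q = [[150,2],[2,148]]
Q^295 = (Q^147)²·Q = [[450,307],[307,143]]
F_295 mod 453 = Q^295[0][1] = 307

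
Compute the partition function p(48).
147273

p(n) counts ways to write n as a sum of positive integers (order ignored).
Euler's pentagonal recurrence: p(k) = p(k-1) + p(k-2) - p(k-5) - p(k-7) + p(k-12) + p(k-15) - ... (offsets j(3j∓1)/2, signs ++--, p(0)=1, p(<0)=0).
DP table for k = 0..47: p(0)=1, p(1)=1, p(2)=2, p(3)=3, p(4)=5, p(5)=7, p(6)=11, p(7)=15, p(8)=22, p(9)=30, p(10)=42, p(11)=56, p(12)=77, p(13)=101, p(14)=135, p(15)=176, p(16)=231, p(17)=297, p(18)=385, p(19)=490, p(20)=627, p(21)=792, p(22)=1002, p(23)=1255, p(24)=1575, p(25)=1958, p(26)=2436, p(27)=3010, p(28)=3718, p(29)=4565, p(30)=5604, p(31)=6842, p(32)=8349, p(33)=10143, p(34)=12310, p(35)=14883, p(36)=17977, p(37)=21637, p(38)=26015, p(39)=31185, p(40)=37338, p(41)=44583, p(42)=53174, p(43)=63261, p(44)=75175, p(45)=89134, p(46)=105558, p(47)=124754.
Final step: p(48) = p(47) + p(46) - p(43) - p(41) + p(36) + p(33) - p(26) - p(22) + p(13) + p(8)
= 124754 + 105558 - 63261 - 44583 + 17977 + 10143 - 2436 - 1002 + 101 + 22
= 147273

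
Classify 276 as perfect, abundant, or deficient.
abundant

Proper divisors of 276: sum = 1 + 2 + 3 + 4 + 6 + 12 + 23 + 46 + 69 + 92 + 138 = 396
Since 396 > 276, 276 is abundant.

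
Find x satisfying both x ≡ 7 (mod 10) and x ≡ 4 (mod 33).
37

Using Chinese Remainder Theorem:
M = 10 × 33 = 330
M1 = 33, M2 = 10
y1 = 33^(-1) mod 10 = 7
y2 = 10^(-1) mod 33 = 10
x = (7×33×7 + 4×10×10) mod 330 = 37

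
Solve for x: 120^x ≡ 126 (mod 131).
31

Baby-step giant-step with step n = ⌈√131⌉ = 12.
Baby steps 120^j mod 131 (j:value) for j=0..11: 0:1, 1:120, 2:121, 3:110, 4:100, 5:79, 6:48, 7:127, 8:44, 9:40, 10:84, 11:124.
Giant-step multiplier: 120^(-12) ≡ 120^(130-12) = 120^118 ≡ 114 (mod 131).
Giant steps γ_i = 126·114^i mod 131: γ_0=126, γ_1=85, γ_2=127 (in table at j=7).
x = i·n + j = 2·12 + 7 = 31.
Check: 120^31 ≡ 126 (mod 131).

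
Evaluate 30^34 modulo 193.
56

Repeated squaring. Binary of 34 = 100010.
30^1 ≡ 30 (mod 193); 30^2 ≡ 128 (mod 193); 30^4 ≡ 172 (mod 193); 30^8 ≡ 55 (mod 193); 30^16 ≡ 130 (mod 193); 30^32 ≡ 109 (mod 193)
30^34 = 30^2 × 30^32 ≡ 56 (mod 193)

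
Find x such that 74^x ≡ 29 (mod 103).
52

Baby-step giant-step with step n = ⌈√103⌉ = 11.
Baby steps 74^j mod 103 (j:value) for j=0..10: 0:1, 1:74, 2:17, 3:22, 4:83, 5:65, 6:72, 7:75, 8:91, 9:39, 10:2.
Giant-step multiplier: 74^(-11) ≡ 74^(102-11) = 74^91 ≡ 87 (mod 103).
Giant steps γ_i = 29·87^i mod 103: γ_0=29, γ_1=51, γ_2=8, γ_3=78, γ_4=91 (in table at j=8).
x = i·n + j = 4·11 + 8 = 52.
Check: 74^52 ≡ 29 (mod 103).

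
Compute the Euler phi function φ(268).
132

268 = 2^2 × 67
φ(n) = n × ∏(1 - 1/p) for each prime p dividing n
φ(268) = 268 × (1 - 1/2) × (1 - 1/67) = 132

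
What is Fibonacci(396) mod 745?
42

Matrix identity: Q^n = [[F_(n+1), F_n], [F_n, F_(n-1)]] with Q = [[1,1],[1,0]].
n = 396 = 110001100₂. Square-and-multiply, entries mod 745:
Q^1 = [[1,1],[1,0]]
Q^3 = (Q^1)²·Q = [[3,2],[2,1]]
Q^6 = (Q^3)² = [[13,8],[8,5]]
Q^12 = (Q^6)² = [[233,144],[144,89]]
Q^24 = (Q^12)² = [[525,178],[178,347]]
Q^49 = (Q^24)²·Q = [[625,369],[369,256]]
Q^99 = (Q^49)²·Q = [[340,71],[71,269]]
Q^198 = (Q^99)² = [[696,29],[29,667]]
Q^396 = (Q^198)² = [[262,42],[42,220]]
F_396 mod 745 = Q^396[0][1] = 42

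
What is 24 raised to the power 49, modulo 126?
108

Repeated squaring. Binary of 49 = 110001.
24^1 ≡ 24 (mod 126); 24^2 ≡ 72 (mod 126); 24^4 ≡ 18 (mod 126); 24^8 ≡ 72 (mod 126); 24^16 ≡ 18 (mod 126); 24^32 ≡ 72 (mod 126)
24^49 = 24^1 × 24^16 × 24^32 ≡ 108 (mod 126)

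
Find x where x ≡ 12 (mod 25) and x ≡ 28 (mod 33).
787

Using Chinese Remainder Theorem:
M = 25 × 33 = 825
M1 = 33, M2 = 25
y1 = 33^(-1) mod 25 = 22
y2 = 25^(-1) mod 33 = 4
x = (12×33×22 + 28×25×4) mod 825 = 787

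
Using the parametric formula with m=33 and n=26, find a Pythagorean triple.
(413, 1716, 1765)

Euclid's formula: a = m² - n², b = 2mn, c = m² + n²
m = 33, n = 26
a = 33² - 26² = 1089 - 676 = 413
b = 2 × 33 × 26 = 1716
c = 33² + 26² = 1089 + 676 = 1765
Verification: 413² + 1716² = 170569 + 2944656 = 3115225 = 1765² ✓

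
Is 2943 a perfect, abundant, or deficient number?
deficient

Proper divisors of 2943: sum = 1 + 3 + 9 + 27 + 109 + 327 + 981 = 1457
Since 1457 < 2943, 2943 is deficient.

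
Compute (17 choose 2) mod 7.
3

Using Lucas' theorem:
Write n=17 and k=2 in base 7:
n in base 7: [2, 3]
k in base 7: [0, 2]
C(17,2) mod 7 = ∏ C(n_i, k_i) mod 7
Digit binomials (mod 7): C(2,0) = 1; C(3,2) = 3
Product: 1 × 3 = 3 ≡ 3 (mod 7)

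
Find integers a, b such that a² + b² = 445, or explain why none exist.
2² + 21² (a=2, b=21)

Factorization: 445 = 5 × 89
By Fermat: n is sum of two squares iff every prime p ≡ 3 (mod 4) appears to even power.
All primes ≡ 3 (mod 4) appear to even power.
Search a = 0, 1, 2, … for 445 - a² a perfect square: first hit at a = 2: 445 - 4 = 441 = 21².
445 = 2² + 21² = 4 + 441 ✓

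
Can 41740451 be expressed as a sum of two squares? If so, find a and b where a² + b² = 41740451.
Not possible

Factorization: 41740451 = 73 × 83^3
By Fermat: n is sum of two squares iff every prime p ≡ 3 (mod 4) appears to even power.
Prime(s) ≡ 3 (mod 4) with odd exponent: [(83, 3)]
Therefore 41740451 cannot be expressed as a² + b².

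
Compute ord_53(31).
52

53 is prime, so ord(31) divides φ(53) = 52.
Divisors of 52: 1, 2, 4, 13, 26, 52.
Repeated squaring: 31^1 ≡ 31, 31^2 ≡ 7, 31^4 ≡ 49, 31^8 ≡ 16, 31^16 ≡ 44, 31^32 ≡ 28 (mod 53).
Test 31^d mod 53 for each divisor d in increasing order:
31^1 ≡ 31
31^2 ≡ 7
31^4 ≡ 49
31^13 = 31^8·31^4·31^1 ≡ 30
31^26 = 31^16·31^8·31^2 ≡ 52
31^52 = 31^32·31^16·31^4 ≡ 1  ← first divisor giving 1
The order is 52.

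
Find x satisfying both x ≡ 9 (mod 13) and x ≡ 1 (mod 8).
9

Using Chinese Remainder Theorem:
M = 13 × 8 = 104
M1 = 8, M2 = 13
y1 = 8^(-1) mod 13 = 5
y2 = 13^(-1) mod 8 = 5
x = (9×8×5 + 1×13×5) mod 104 = 9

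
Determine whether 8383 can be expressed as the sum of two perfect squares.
Not possible

Factorization: 8383 = 83 × 101
By Fermat: n is sum of two squares iff every prime p ≡ 3 (mod 4) appears to even power.
Prime(s) ≡ 3 (mod 4) with odd exponent: [(83, 1)]
Therefore 8383 cannot be expressed as a² + b².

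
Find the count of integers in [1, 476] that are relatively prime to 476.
192

476 = 2^2 × 7 × 17
φ(n) = n × ∏(1 - 1/p) for each prime p dividing n
φ(476) = 476 × (1 - 1/2) × (1 - 1/7) × (1 - 1/17) = 192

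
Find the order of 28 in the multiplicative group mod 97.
32

97 is prime, so ord(28) divides φ(97) = 96.
Divisors of 96: 1, 2, 3, 4, 6, 8, 12, 16, 24, 32, 48, 96.
Repeated squaring: 28^1 ≡ 28, 28^2 ≡ 8, 28^4 ≡ 64, 28^8 ≡ 22, 28^16 ≡ 96, 28^32 ≡ 1, 28^64 ≡ 1 (mod 97).
Test 28^d mod 97 for each divisor d in increasing order:
28^1 ≡ 28
28^2 ≡ 8
28^3 = 28^2·28^1 ≡ 30
28^4 ≡ 64
28^6 = 28^4·28^2 ≡ 27
28^8 ≡ 22
28^12 = 28^8·28^4 ≡ 50
28^16 ≡ 96
28^24 = 28^16·28^8 ≡ 75
28^32 ≡ 1  ← first divisor giving 1
The order is 32.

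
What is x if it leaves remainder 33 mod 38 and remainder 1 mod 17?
375

Using Chinese Remainder Theorem:
M = 38 × 17 = 646
M1 = 17, M2 = 38
y1 = 17^(-1) mod 38 = 9
y2 = 38^(-1) mod 17 = 13
x = (33×17×9 + 1×38×13) mod 646 = 375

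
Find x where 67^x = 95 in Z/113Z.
14

Baby-step giant-step with step n = ⌈√113⌉ = 11.
Baby steps 67^j mod 113 (j:value) for j=0..10: 0:1, 1:67, 2:82, 3:70, 4:57, 5:90, 6:41, 7:35, 8:85, 9:45, 10:77.
Giant-step multiplier: 67^(-11) ≡ 67^(112-11) = 67^101 ≡ 84 (mod 113).
Giant steps γ_i = 95·84^i mod 113: γ_0=95, γ_1=70 (in table at j=3).
x = i·n + j = 1·11 + 3 = 14.
Check: 67^14 ≡ 95 (mod 113).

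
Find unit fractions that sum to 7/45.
1/7 + 1/79 + 1/24885

Greedy algorithm:
7/45: ceiling(45/7) = 7, use 1/7
4/315: ceiling(315/4) = 79, use 1/79
1/24885: ceiling(24885/1) = 24885, use 1/24885
Result: 7/45 = 1/7 + 1/79 + 1/24885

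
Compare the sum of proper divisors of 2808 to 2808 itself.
abundant

Proper divisors of 2808: sum = 1 + 2 + 3 + 4 + 6 + 8 + 9 + 12 + ... + 468 + 702 + 936 + 1404 (31 divisors) = 5592
Since 5592 > 2808, 2808 is abundant.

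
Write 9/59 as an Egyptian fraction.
1/7 + 1/104 + 1/14318 + 1/307493368

Greedy algorithm:
9/59: ceiling(59/9) = 7, use 1/7
4/413: ceiling(413/4) = 104, use 1/104
3/42952: ceiling(42952/3) = 14318, use 1/14318
1/307493368: ceiling(307493368/1) = 307493368, use 1/307493368
Result: 9/59 = 1/7 + 1/104 + 1/14318 + 1/307493368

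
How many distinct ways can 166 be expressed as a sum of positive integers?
189334822579

p(n) counts ways to write n as a sum of positive integers (order ignored).
Euler's pentagonal recurrence: p(k) = p(k-1) + p(k-2) - p(k-5) - p(k-7) + p(k-12) + p(k-15) - ... (offsets j(3j∓1)/2, signs ++--, p(0)=1, p(<0)=0).
DP table for k = 0..165: p(0)=1, p(1)=1, p(2)=2, p(3)=3, p(4)=5, p(5)=7, p(6)=11, p(7)=15, p(8)=22, p(9)=30, p(10)=42, p(11)=56, p(12)=77, p(13)=101, p(14)=135, p(15)=176, p(16)=231, p(17)=297, p(18)=385, p(19)=490, p(20)=627, p(21)=792, p(22)=1002, p(23)=1255, p(24)=1575, p(25)=1958, p(26)=2436, p(27)=3010, p(28)=3718, p(29)=4565, p(30)=5604, p(31)=6842, p(32)=8349, p(33)=10143, p(34)=12310, p(35)=14883, p(36)=17977, p(37)=21637, p(38)=26015, p(39)=31185, p(40)=37338, p(41)=44583, p(42)=53174, p(43)=63261, p(44)=75175, p(45)=89134, p(46)=105558, p(47)=124754, p(48)=147273, p(49)=173525, p(50)=204226, p(51)=239943, p(52)=281589, p(53)=329931, p(54)=386155, p(55)=451276, p(56)=526823, p(57)=614154, p(58)=715220, p(59)=831820, p(60)=966467, p(61)=1121505, p(62)=1300156, p(63)=1505499, p(64)=1741630, p(65)=2012558, p(66)=2323520, p(67)=2679689, p(68)=3087735, p(69)=3554345, p(70)=4087968, p(71)=4697205, p(72)=5392783, p(73)=6185689, p(74)=7089500, p(75)=8118264, p(76)=9289091, p(77)=10619863, p(78)=12132164, p(79)=13848650, p(80)=15796476, p(81)=18004327, p(82)=20506255, p(83)=23338469, p(84)=26543660, p(85)=30167357, p(86)=34262962, p(87)=38887673, p(88)=44108109, p(89)=49995925, p(90)=56634173, p(91)=64112359, p(92)=72533807, p(93)=82010177, p(94)=92669720, p(95)=104651419, p(96)=118114304, p(97)=133230930, p(98)=150198136, p(99)=169229875, p(100)=190569292, p(101)=214481126, p(102)=241265379, p(103)=271248950, p(104)=304801365, p(105)=342325709, p(106)=384276336, p(107)=431149389, p(108)=483502844, p(109)=541946240, p(110)=607163746, p(111)=679903203, p(112)=761002156, p(113)=851376628, p(114)=952050665, p(115)=1064144451, p(116)=1188908248, p(117)=1327710076, p(118)=1482074143, p(119)=1653668665, p(120)=1844349560, p(121)=2056148051, p(122)=2291320912, p(123)=2552338241, p(124)=2841940500, p(125)=3163127352, p(126)=3519222692, p(127)=3913864295, p(128)=4351078600, p(129)=4835271870, p(130)=5371315400, p(131)=5964539504, p(132)=6620830889, p(133)=7346629512, p(134)=8149040695, p(135)=9035836076, p(136)=10015581680, p(137)=11097645016, p(138)=12292341831, p(139)=13610949895, p(140)=15065878135, p(141)=16670689208, p(142)=18440293320, p(143)=20390982757, p(144)=22540654445, p(145)=24908858009, p(146)=27517052599, p(147)=30388671978, p(148)=33549419497, p(149)=37027355200, p(150)=40853235313, p(151)=45060624582, p(152)=49686288421, p(153)=54770336324, p(154)=60356673280, p(155)=66493182097, p(156)=73232243759, p(157)=80630964769, p(158)=88751778802, p(159)=97662728555, p(160)=107438159466, p(161)=118159068427, p(162)=129913904637, p(163)=142798995930, p(164)=156919475295, p(165)=172389800255.
Final step: p(166) = p(165) + p(164) - p(161) - p(159) + p(154) + p(151) - p(144) - p(140) + p(131) + p(126) - p(115) - p(109) + p(96) + p(89) - p(74) - p(66) + p(49) + p(40) - p(21) - p(11)
= 172389800255 + 156919475295 - 118159068427 - 97662728555 + 60356673280 + 45060624582 - 22540654445 - 15065878135 + 5964539504 + 3519222692 - 1064144451 - 541946240 + 118114304 + 49995925 - 7089500 - 2323520 + 173525 + 37338 - 792 - 56
= 189334822579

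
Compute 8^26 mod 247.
64

Repeated squaring. Binary of 26 = 11010.
8^1 ≡ 8 (mod 247); 8^2 ≡ 64 (mod 247); 8^4 ≡ 144 (mod 247); 8^8 ≡ 235 (mod 247); 8^16 ≡ 144 (mod 247)
8^26 = 8^2 × 8^8 × 8^16 ≡ 64 (mod 247)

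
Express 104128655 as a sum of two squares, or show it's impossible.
Not possible

Factorization: 104128655 = 5 × 17 × 107^3
By Fermat: n is sum of two squares iff every prime p ≡ 3 (mod 4) appears to even power.
Prime(s) ≡ 3 (mod 4) with odd exponent: [(107, 3)]
Therefore 104128655 cannot be expressed as a² + b².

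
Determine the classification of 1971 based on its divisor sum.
deficient

Proper divisors of 1971: sum = 1 + 3 + 9 + 27 + 73 + 219 + 657 = 989
Since 989 < 1971, 1971 is deficient.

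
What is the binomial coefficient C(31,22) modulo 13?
0

Using Lucas' theorem:
Write n=31 and k=22 in base 13:
n in base 13: [2, 5]
k in base 13: [1, 9]
C(31,22) mod 13 = ∏ C(n_i, k_i) mod 13
Digit binomials (mod 13): C(2,1) = 2; C(5,9) = 0 (k_i > n_i)
Product: 2 × 0 = 0 ≡ 0 (mod 13)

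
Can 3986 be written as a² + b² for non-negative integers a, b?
31² + 55² (a=31, b=55)

Factorization: 3986 = 2 × 1993
By Fermat: n is sum of two squares iff every prime p ≡ 3 (mod 4) appears to even power.
All primes ≡ 3 (mod 4) appear to even power.
Search a = 0, 1, 2, … for 3986 - a² a perfect square: first hit at a = 31: 3986 - 961 = 3025 = 55².
3986 = 31² + 55² = 961 + 3025 ✓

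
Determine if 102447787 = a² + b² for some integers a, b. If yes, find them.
Not possible

Factorization: 102447787 = 13 × 199^3
By Fermat: n is sum of two squares iff every prime p ≡ 3 (mod 4) appears to even power.
Prime(s) ≡ 3 (mod 4) with odd exponent: [(199, 3)]
Therefore 102447787 cannot be expressed as a² + b².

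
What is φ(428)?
212

428 = 2^2 × 107
φ(n) = n × ∏(1 - 1/p) for each prime p dividing n
φ(428) = 428 × (1 - 1/2) × (1 - 1/107) = 212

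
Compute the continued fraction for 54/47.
[1; 6, 1, 2, 2]

Euclidean algorithm steps:
54 = 1 × 47 + 7
47 = 6 × 7 + 5
7 = 1 × 5 + 2
5 = 2 × 2 + 1
2 = 2 × 1 + 0
Continued fraction: [1; 6, 1, 2, 2]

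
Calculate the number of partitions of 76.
9289091

p(n) counts ways to write n as a sum of positive integers (order ignored).
Euler's pentagonal recurrence: p(k) = p(k-1) + p(k-2) - p(k-5) - p(k-7) + p(k-12) + p(k-15) - ... (offsets j(3j∓1)/2, signs ++--, p(0)=1, p(<0)=0).
DP table for k = 0..75: p(0)=1, p(1)=1, p(2)=2, p(3)=3, p(4)=5, p(5)=7, p(6)=11, p(7)=15, p(8)=22, p(9)=30, p(10)=42, p(11)=56, p(12)=77, p(13)=101, p(14)=135, p(15)=176, p(16)=231, p(17)=297, p(18)=385, p(19)=490, p(20)=627, p(21)=792, p(22)=1002, p(23)=1255, p(24)=1575, p(25)=1958, p(26)=2436, p(27)=3010, p(28)=3718, p(29)=4565, p(30)=5604, p(31)=6842, p(32)=8349, p(33)=10143, p(34)=12310, p(35)=14883, p(36)=17977, p(37)=21637, p(38)=26015, p(39)=31185, p(40)=37338, p(41)=44583, p(42)=53174, p(43)=63261, p(44)=75175, p(45)=89134, p(46)=105558, p(47)=124754, p(48)=147273, p(49)=173525, p(50)=204226, p(51)=239943, p(52)=281589, p(53)=329931, p(54)=386155, p(55)=451276, p(56)=526823, p(57)=614154, p(58)=715220, p(59)=831820, p(60)=966467, p(61)=1121505, p(62)=1300156, p(63)=1505499, p(64)=1741630, p(65)=2012558, p(66)=2323520, p(67)=2679689, p(68)=3087735, p(69)=3554345, p(70)=4087968, p(71)=4697205, p(72)=5392783, p(73)=6185689, p(74)=7089500, p(75)=8118264.
Final step: p(76) = p(75) + p(74) - p(71) - p(69) + p(64) + p(61) - p(54) - p(50) + p(41) + p(36) - p(25) - p(19) + p(6)
= 8118264 + 7089500 - 4697205 - 3554345 + 1741630 + 1121505 - 386155 - 204226 + 44583 + 17977 - 1958 - 490 + 11
= 9289091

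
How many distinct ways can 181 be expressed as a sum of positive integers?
749474411781

p(n) counts ways to write n as a sum of positive integers (order ignored).
Euler's pentagonal recurrence: p(k) = p(k-1) + p(k-2) - p(k-5) - p(k-7) + p(k-12) + p(k-15) - ... (offsets j(3j∓1)/2, signs ++--, p(0)=1, p(<0)=0).
DP table for k = 0..180: p(0)=1, p(1)=1, p(2)=2, p(3)=3, p(4)=5, p(5)=7, p(6)=11, p(7)=15, p(8)=22, p(9)=30, p(10)=42, p(11)=56, p(12)=77, p(13)=101, p(14)=135, p(15)=176, p(16)=231, p(17)=297, p(18)=385, p(19)=490, p(20)=627, p(21)=792, p(22)=1002, p(23)=1255, p(24)=1575, p(25)=1958, p(26)=2436, p(27)=3010, p(28)=3718, p(29)=4565, p(30)=5604, p(31)=6842, p(32)=8349, p(33)=10143, p(34)=12310, p(35)=14883, p(36)=17977, p(37)=21637, p(38)=26015, p(39)=31185, p(40)=37338, p(41)=44583, p(42)=53174, p(43)=63261, p(44)=75175, p(45)=89134, p(46)=105558, p(47)=124754, p(48)=147273, p(49)=173525, p(50)=204226, p(51)=239943, p(52)=281589, p(53)=329931, p(54)=386155, p(55)=451276, p(56)=526823, p(57)=614154, p(58)=715220, p(59)=831820, p(60)=966467, p(61)=1121505, p(62)=1300156, p(63)=1505499, p(64)=1741630, p(65)=2012558, p(66)=2323520, p(67)=2679689, p(68)=3087735, p(69)=3554345, p(70)=4087968, p(71)=4697205, p(72)=5392783, p(73)=6185689, p(74)=7089500, p(75)=8118264, p(76)=9289091, p(77)=10619863, p(78)=12132164, p(79)=13848650, p(80)=15796476, p(81)=18004327, p(82)=20506255, p(83)=23338469, p(84)=26543660, p(85)=30167357, p(86)=34262962, p(87)=38887673, p(88)=44108109, p(89)=49995925, p(90)=56634173, p(91)=64112359, p(92)=72533807, p(93)=82010177, p(94)=92669720, p(95)=104651419, p(96)=118114304, p(97)=133230930, p(98)=150198136, p(99)=169229875, p(100)=190569292, p(101)=214481126, p(102)=241265379, p(103)=271248950, p(104)=304801365, p(105)=342325709, p(106)=384276336, p(107)=431149389, p(108)=483502844, p(109)=541946240, p(110)=607163746, p(111)=679903203, p(112)=761002156, p(113)=851376628, p(114)=952050665, p(115)=1064144451, p(116)=1188908248, p(117)=1327710076, p(118)=1482074143, p(119)=1653668665, p(120)=1844349560, p(121)=2056148051, p(122)=2291320912, p(123)=2552338241, p(124)=2841940500, p(125)=3163127352, p(126)=3519222692, p(127)=3913864295, p(128)=4351078600, p(129)=4835271870, p(130)=5371315400, p(131)=5964539504, p(132)=6620830889, p(133)=7346629512, p(134)=8149040695, p(135)=9035836076, p(136)=10015581680, p(137)=11097645016, p(138)=12292341831, p(139)=13610949895, p(140)=15065878135, p(141)=16670689208, p(142)=18440293320, p(143)=20390982757, p(144)=22540654445, p(145)=24908858009, p(146)=27517052599, p(147)=30388671978, p(148)=33549419497, p(149)=37027355200, p(150)=40853235313, p(151)=45060624582, p(152)=49686288421, p(153)=54770336324, p(154)=60356673280, p(155)=66493182097, p(156)=73232243759, p(157)=80630964769, p(158)=88751778802, p(159)=97662728555, p(160)=107438159466, p(161)=118159068427, p(162)=129913904637, p(163)=142798995930, p(164)=156919475295, p(165)=172389800255, p(166)=189334822579, p(167)=207890420102, p(168)=228204732751, p(169)=250438925115, p(170)=274768617130, p(171)=301384802048, p(172)=330495499613, p(173)=362326859895, p(174)=397125074750, p(175)=435157697830, p(176)=476715857290, p(177)=522115831195, p(178)=571701605655, p(179)=625846753120, p(180)=684957390936.
Final step: p(181) = p(180) + p(179) - p(176) - p(174) + p(169) + p(166) - p(159) - p(155) + p(146) + p(141) - p(130) - p(124) + p(111) + p(104) - p(89) - p(81) + p(64) + p(55) - p(36) - p(26) + p(5)
= 684957390936 + 625846753120 - 476715857290 - 397125074750 + 250438925115 + 189334822579 - 97662728555 - 66493182097 + 27517052599 + 16670689208 - 5371315400 - 2841940500 + 679903203 + 304801365 - 49995925 - 18004327 + 1741630 + 451276 - 17977 - 2436 + 7
= 749474411781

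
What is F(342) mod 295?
51

Matrix identity: Q^n = [[F_(n+1), F_n], [F_n, F_(n-1)]] with Q = [[1,1],[1,0]].
n = 342 = 101010110₂. Square-and-multiply, entries mod 295:
Q^1 = [[1,1],[1,0]]
Q^2 = (Q^1)² = [[2,1],[1,1]]
Q^5 = (Q^2)²·Q = [[8,5],[5,3]]
Q^10 = (Q^5)² = [[89,55],[55,34]]
Q^21 = (Q^10)²·Q = [[11,31],[31,275]]
Q^42 = (Q^21)² = [[197,16],[16,181]]
Q^85 = (Q^42)²·Q = [[273,125],[125,148]]
Q^171 = (Q^85)²·Q = [[294,179],[179,115]]
Q^342 = (Q^171)² = [[182,51],[51,131]]
F_342 mod 295 = Q^342[0][1] = 51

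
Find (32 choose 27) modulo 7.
0

Using Lucas' theorem:
Write n=32 and k=27 in base 7:
n in base 7: [4, 4]
k in base 7: [3, 6]
C(32,27) mod 7 = ∏ C(n_i, k_i) mod 7
Digit binomials (mod 7): C(4,3) = 4; C(4,6) = 0 (k_i > n_i)
Product: 4 × 0 = 0 ≡ 0 (mod 7)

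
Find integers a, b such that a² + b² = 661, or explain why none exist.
6² + 25² (a=6, b=25)

Factorization: 661 = 661
By Fermat: n is sum of two squares iff every prime p ≡ 3 (mod 4) appears to even power.
All primes ≡ 3 (mod 4) appear to even power.
Search a = 0, 1, 2, … for 661 - a² a perfect square: first hit at a = 6: 661 - 36 = 625 = 25².
661 = 6² + 25² = 36 + 625 ✓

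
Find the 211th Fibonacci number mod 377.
233

Matrix identity: Q^n = [[F_(n+1), F_n], [F_n, F_(n-1)]] with Q = [[1,1],[1,0]].
n = 211 = 11010011₂. Square-and-multiply, entries mod 377:
Q^1 = [[1,1],[1,0]]
Q^3 = (Q^1)²·Q = [[3,2],[2,1]]
Q^6 = (Q^3)² = [[13,8],[8,5]]
Q^13 = (Q^6)²·Q = [[0,233],[233,144]]
Q^26 = (Q^13)² = [[1,376],[376,2]]
Q^52 = (Q^26)² = [[2,374],[374,5]]
Q^105 = (Q^52)²·Q = [[369,13],[13,356]]
Q^211 = (Q^105)²·Q = [[233,233],[233,0]]
F_211 mod 377 = Q^211[0][1] = 233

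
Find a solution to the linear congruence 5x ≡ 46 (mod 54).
x ≡ 20 (mod 54)

gcd(5, 54) = 1, which divides 46, so solutions exist.
Find 5^(-1) mod 54 by the extended Euclidean algorithm:
54 = 10 × 5 + 4  ⟹  4 = (1)·54 + (-10)·5
5 = 1 × 4 + 1  ⟹  1 = (-1)·54 + (11)·5
So (11)·5 ≡ 1 (mod 54), i.e. 5^(-1) ≡ 11 (mod 54).
x ≡ 11 × 46 = 506 ≡ 20 (mod 54).
Check: 5 × 20 = 100 ≡ 46 (mod 54).
Unique solution: x ≡ 20 (mod 54)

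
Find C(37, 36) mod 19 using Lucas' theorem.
18

Using Lucas' theorem:
Write n=37 and k=36 in base 19:
n in base 19: [1, 18]
k in base 19: [1, 17]
C(37,36) mod 19 = ∏ C(n_i, k_i) mod 19
Digit binomials (mod 19): C(1,1) = 1; C(18,17) = 18
Product: 1 × 18 = 18 ≡ 18 (mod 19)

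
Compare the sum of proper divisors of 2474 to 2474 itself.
deficient

Proper divisors of 2474: sum = 1 + 2 + 1237 = 1240
Since 1240 < 2474, 2474 is deficient.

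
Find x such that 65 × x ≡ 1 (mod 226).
153

gcd(65, 226) = 1, so the inverse exists.
Extended Euclidean algorithm on (226, 65):
226 = 3 × 65 + 31  ⟹  31 = (1)·226 + (-3)·65
65 = 2 × 31 + 3  ⟹  3 = (-2)·226 + (7)·65
31 = 10 × 3 + 1  ⟹  1 = (21)·226 + (-73)·65
So (-73)·65 ≡ 1 (mod 226), i.e. 65^(-1) ≡ -73 ≡ 153 (mod 226).
Check: 65 × 153 = 9945 ≡ 1 (mod 226)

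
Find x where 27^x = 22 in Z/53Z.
45

Baby-step giant-step with step n = ⌈√53⌉ = 8.
Baby steps 27^j mod 53 (j:value) for j=0..7: 0:1, 1:27, 2:40, 3:20, 4:10, 5:5, 6:29, 7:41.
Giant-step multiplier: 27^(-8) ≡ 27^(52-8) = 27^44 ≡ 44 (mod 53).
Giant steps γ_i = 22·44^i mod 53: γ_0=22, γ_1=14, γ_2=33, γ_3=21, γ_4=23, γ_5=5 (in table at j=5).
x = i·n + j = 5·8 + 5 = 45.
Check: 27^45 ≡ 22 (mod 53).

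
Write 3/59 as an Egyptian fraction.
1/20 + 1/1180

Greedy algorithm:
3/59: ceiling(59/3) = 20, use 1/20
1/1180: ceiling(1180/1) = 1180, use 1/1180
Result: 3/59 = 1/20 + 1/1180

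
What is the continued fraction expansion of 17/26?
[0; 1, 1, 1, 8]

Euclidean algorithm steps:
17 = 0 × 26 + 17
26 = 1 × 17 + 9
17 = 1 × 9 + 8
9 = 1 × 8 + 1
8 = 8 × 1 + 0
Continued fraction: [0; 1, 1, 1, 8]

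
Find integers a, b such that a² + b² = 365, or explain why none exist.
2² + 19² (a=2, b=19)

Factorization: 365 = 5 × 73
By Fermat: n is sum of two squares iff every prime p ≡ 3 (mod 4) appears to even power.
All primes ≡ 3 (mod 4) appear to even power.
Search a = 0, 1, 2, … for 365 - a² a perfect square: first hit at a = 2: 365 - 4 = 361 = 19².
365 = 2² + 19² = 4 + 361 ✓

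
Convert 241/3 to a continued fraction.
[80; 3]

Euclidean algorithm steps:
241 = 80 × 3 + 1
3 = 3 × 1 + 0
Continued fraction: [80; 3]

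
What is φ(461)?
460

461 = 461
φ(n) = n × ∏(1 - 1/p) for each prime p dividing n
φ(461) = 461 × (1 - 1/461) = 460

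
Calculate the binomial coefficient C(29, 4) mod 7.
0

Using Lucas' theorem:
Write n=29 and k=4 in base 7:
n in base 7: [4, 1]
k in base 7: [0, 4]
C(29,4) mod 7 = ∏ C(n_i, k_i) mod 7
Digit binomials (mod 7): C(4,0) = 1; C(1,4) = 0 (k_i > n_i)
Product: 1 × 0 = 0 ≡ 0 (mod 7)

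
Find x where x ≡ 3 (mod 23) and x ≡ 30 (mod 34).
302

Using Chinese Remainder Theorem:
M = 23 × 34 = 782
M1 = 34, M2 = 23
y1 = 34^(-1) mod 23 = 21
y2 = 23^(-1) mod 34 = 3
x = (3×34×21 + 30×23×3) mod 782 = 302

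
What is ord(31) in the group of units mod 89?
88

89 is prime, so ord(31) divides φ(89) = 88.
Divisors of 88: 1, 2, 4, 8, 11, 22, 44, 88.
Repeated squaring: 31^1 ≡ 31, 31^2 ≡ 71, 31^4 ≡ 57, 31^8 ≡ 45, 31^16 ≡ 67, 31^32 ≡ 39, 31^64 ≡ 8 (mod 89).
Test 31^d mod 89 for each divisor d in increasing order:
31^1 ≡ 31
31^2 ≡ 71
31^4 ≡ 57
31^8 ≡ 45
31^11 = 31^8·31^2·31^1 ≡ 77
31^22 = 31^16·31^4·31^2 ≡ 55
31^44 = 31^32·31^8·31^4 ≡ 88
31^88 = 31^64·31^16·31^8 ≡ 1  ← first divisor giving 1
The order is 88.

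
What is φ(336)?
96

336 = 2^4 × 3 × 7
φ(n) = n × ∏(1 - 1/p) for each prime p dividing n
φ(336) = 336 × (1 - 1/2) × (1 - 1/3) × (1 - 1/7) = 96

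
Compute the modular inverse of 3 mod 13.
9

gcd(3, 13) = 1, so the inverse exists.
Extended Euclidean algorithm on (13, 3):
13 = 4 × 3 + 1  ⟹  1 = (1)·13 + (-4)·3
So (-4)·3 ≡ 1 (mod 13), i.e. 3^(-1) ≡ -4 ≡ 9 (mod 13).
Check: 3 × 9 = 27 ≡ 1 (mod 13)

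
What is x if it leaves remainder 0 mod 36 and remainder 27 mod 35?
972

Using Chinese Remainder Theorem:
M = 36 × 35 = 1260
M1 = 35, M2 = 36
y1 = 35^(-1) mod 36 = 35
y2 = 36^(-1) mod 35 = 1
x = (0×35×35 + 27×36×1) mod 1260 = 972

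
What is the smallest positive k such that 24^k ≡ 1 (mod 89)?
88

89 is prime, so ord(24) divides φ(89) = 88.
Divisors of 88: 1, 2, 4, 8, 11, 22, 44, 88.
Repeated squaring: 24^1 ≡ 24, 24^2 ≡ 42, 24^4 ≡ 73, 24^8 ≡ 78, 24^16 ≡ 32, 24^32 ≡ 45, 24^64 ≡ 67 (mod 89).
Test 24^d mod 89 for each divisor d in increasing order:
24^1 ≡ 24
24^2 ≡ 42
24^4 ≡ 73
24^8 ≡ 78
24^11 = 24^8·24^2·24^1 ≡ 37
24^22 = 24^16·24^4·24^2 ≡ 34
24^44 = 24^32·24^8·24^4 ≡ 88
24^88 = 24^64·24^16·24^8 ≡ 1  ← first divisor giving 1
The order is 88.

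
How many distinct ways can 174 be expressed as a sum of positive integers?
397125074750

p(n) counts ways to write n as a sum of positive integers (order ignored).
Euler's pentagonal recurrence: p(k) = p(k-1) + p(k-2) - p(k-5) - p(k-7) + p(k-12) + p(k-15) - ... (offsets j(3j∓1)/2, signs ++--, p(0)=1, p(<0)=0).
DP table for k = 0..173: p(0)=1, p(1)=1, p(2)=2, p(3)=3, p(4)=5, p(5)=7, p(6)=11, p(7)=15, p(8)=22, p(9)=30, p(10)=42, p(11)=56, p(12)=77, p(13)=101, p(14)=135, p(15)=176, p(16)=231, p(17)=297, p(18)=385, p(19)=490, p(20)=627, p(21)=792, p(22)=1002, p(23)=1255, p(24)=1575, p(25)=1958, p(26)=2436, p(27)=3010, p(28)=3718, p(29)=4565, p(30)=5604, p(31)=6842, p(32)=8349, p(33)=10143, p(34)=12310, p(35)=14883, p(36)=17977, p(37)=21637, p(38)=26015, p(39)=31185, p(40)=37338, p(41)=44583, p(42)=53174, p(43)=63261, p(44)=75175, p(45)=89134, p(46)=105558, p(47)=124754, p(48)=147273, p(49)=173525, p(50)=204226, p(51)=239943, p(52)=281589, p(53)=329931, p(54)=386155, p(55)=451276, p(56)=526823, p(57)=614154, p(58)=715220, p(59)=831820, p(60)=966467, p(61)=1121505, p(62)=1300156, p(63)=1505499, p(64)=1741630, p(65)=2012558, p(66)=2323520, p(67)=2679689, p(68)=3087735, p(69)=3554345, p(70)=4087968, p(71)=4697205, p(72)=5392783, p(73)=6185689, p(74)=7089500, p(75)=8118264, p(76)=9289091, p(77)=10619863, p(78)=12132164, p(79)=13848650, p(80)=15796476, p(81)=18004327, p(82)=20506255, p(83)=23338469, p(84)=26543660, p(85)=30167357, p(86)=34262962, p(87)=38887673, p(88)=44108109, p(89)=49995925, p(90)=56634173, p(91)=64112359, p(92)=72533807, p(93)=82010177, p(94)=92669720, p(95)=104651419, p(96)=118114304, p(97)=133230930, p(98)=150198136, p(99)=169229875, p(100)=190569292, p(101)=214481126, p(102)=241265379, p(103)=271248950, p(104)=304801365, p(105)=342325709, p(106)=384276336, p(107)=431149389, p(108)=483502844, p(109)=541946240, p(110)=607163746, p(111)=679903203, p(112)=761002156, p(113)=851376628, p(114)=952050665, p(115)=1064144451, p(116)=1188908248, p(117)=1327710076, p(118)=1482074143, p(119)=1653668665, p(120)=1844349560, p(121)=2056148051, p(122)=2291320912, p(123)=2552338241, p(124)=2841940500, p(125)=3163127352, p(126)=3519222692, p(127)=3913864295, p(128)=4351078600, p(129)=4835271870, p(130)=5371315400, p(131)=5964539504, p(132)=6620830889, p(133)=7346629512, p(134)=8149040695, p(135)=9035836076, p(136)=10015581680, p(137)=11097645016, p(138)=12292341831, p(139)=13610949895, p(140)=15065878135, p(141)=16670689208, p(142)=18440293320, p(143)=20390982757, p(144)=22540654445, p(145)=24908858009, p(146)=27517052599, p(147)=30388671978, p(148)=33549419497, p(149)=37027355200, p(150)=40853235313, p(151)=45060624582, p(152)=49686288421, p(153)=54770336324, p(154)=60356673280, p(155)=66493182097, p(156)=73232243759, p(157)=80630964769, p(158)=88751778802, p(159)=97662728555, p(160)=107438159466, p(161)=118159068427, p(162)=129913904637, p(163)=142798995930, p(164)=156919475295, p(165)=172389800255, p(166)=189334822579, p(167)=207890420102, p(168)=228204732751, p(169)=250438925115, p(170)=274768617130, p(171)=301384802048, p(172)=330495499613, p(173)=362326859895.
Final step: p(174) = p(173) + p(172) - p(169) - p(167) + p(162) + p(159) - p(152) - p(148) + p(139) + p(134) - p(123) - p(117) + p(104) + p(97) - p(82) - p(74) + p(57) + p(48) - p(29) - p(19)
= 362326859895 + 330495499613 - 250438925115 - 207890420102 + 129913904637 + 97662728555 - 49686288421 - 33549419497 + 13610949895 + 8149040695 - 2552338241 - 1327710076 + 304801365 + 133230930 - 20506255 - 7089500 + 614154 + 147273 - 4565 - 490
= 397125074750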